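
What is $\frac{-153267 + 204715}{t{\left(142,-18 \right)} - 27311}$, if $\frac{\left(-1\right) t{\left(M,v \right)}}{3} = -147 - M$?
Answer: $- \frac{12862}{6611} \approx -1.9455$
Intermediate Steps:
$t{\left(M,v \right)} = 441 + 3 M$ ($t{\left(M,v \right)} = - 3 \left(-147 - M\right) = 441 + 3 M$)
$\frac{-153267 + 204715}{t{\left(142,-18 \right)} - 27311} = \frac{-153267 + 204715}{\left(441 + 3 \cdot 142\right) - 27311} = \frac{51448}{\left(441 + 426\right) - 27311} = \frac{51448}{867 - 27311} = \frac{51448}{-26444} = 51448 \left(- \frac{1}{26444}\right) = - \frac{12862}{6611}$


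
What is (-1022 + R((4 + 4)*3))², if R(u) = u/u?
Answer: 1042441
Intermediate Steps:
R(u) = 1
(-1022 + R((4 + 4)*3))² = (-1022 + 1)² = (-1021)² = 1042441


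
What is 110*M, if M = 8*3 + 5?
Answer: 3190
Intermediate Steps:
M = 29 (M = 24 + 5 = 29)
110*M = 110*29 = 3190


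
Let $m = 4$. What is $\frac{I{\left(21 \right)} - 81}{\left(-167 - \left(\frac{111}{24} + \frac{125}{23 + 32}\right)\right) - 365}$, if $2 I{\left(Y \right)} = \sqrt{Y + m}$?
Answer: $\frac{6908}{47423} \approx 0.14567$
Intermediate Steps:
$I{\left(Y \right)} = \frac{\sqrt{4 + Y}}{2}$ ($I{\left(Y \right)} = \frac{\sqrt{Y + 4}}{2} = \frac{\sqrt{4 + Y}}{2}$)
$\frac{I{\left(21 \right)} - 81}{\left(-167 - \left(\frac{111}{24} + \frac{125}{23 + 32}\right)\right) - 365} = \frac{\frac{\sqrt{4 + 21}}{2} - 81}{\left(-167 - \left(\frac{111}{24} + \frac{125}{23 + 32}\right)\right) - 365} = \frac{\frac{\sqrt{25}}{2} - 81}{\left(-167 - \left(111 \cdot \frac{1}{24} + \frac{125}{55}\right)\right) - 365} = \frac{\frac{1}{2} \cdot 5 - 81}{\left(-167 - \left(\frac{37}{8} + 125 \cdot \frac{1}{55}\right)\right) - 365} = \frac{\frac{5}{2} - 81}{\left(-167 - \left(\frac{37}{8} + \frac{25}{11}\right)\right) - 365} = - \frac{157}{2 \left(\left(-167 - \frac{607}{88}\right) - 365\right)} = - \frac{157}{2 \left(- \frac{15303}{88} - 365\right)} = - \frac{157}{2 \left(- \frac{47423}{88}\right)} = \left(- \frac{157}{2}\right) \left(- \frac{88}{47423}\right) = \frac{6908}{47423}$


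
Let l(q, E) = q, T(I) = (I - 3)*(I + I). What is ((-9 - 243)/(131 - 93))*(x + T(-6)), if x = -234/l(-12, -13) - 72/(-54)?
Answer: -16233/19 ≈ -854.37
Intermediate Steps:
T(I) = 2*I*(-3 + I) (T(I) = (-3 + I)*(2*I) = 2*I*(-3 + I))
x = 125/6 (x = -234/(-12) - 72/(-54) = -234*(-1/12) - 72*(-1/54) = 39/2 + 4/3 = 125/6 ≈ 20.833)
((-9 - 243)/(131 - 93))*(x + T(-6)) = ((-9 - 243)/(131 - 93))*(125/6 + 2*(-6)*(-3 - 6)) = (-252/38)*(125/6 + 2*(-6)*(-9)) = (-252*1/38)*(125/6 + 108) = -126/19*773/6 = -16233/19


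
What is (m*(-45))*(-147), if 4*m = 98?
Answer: 324135/2 ≈ 1.6207e+5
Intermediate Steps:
m = 49/2 (m = (¼)*98 = 49/2 ≈ 24.500)
(m*(-45))*(-147) = ((49/2)*(-45))*(-147) = -2205/2*(-147) = 324135/2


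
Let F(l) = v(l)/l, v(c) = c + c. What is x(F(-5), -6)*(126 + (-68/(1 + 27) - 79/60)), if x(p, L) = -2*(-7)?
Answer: 51347/30 ≈ 1711.6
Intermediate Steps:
v(c) = 2*c
F(l) = 2 (F(l) = (2*l)/l = 2)
x(p, L) = 14
x(F(-5), -6)*(126 + (-68/(1 + 27) - 79/60)) = 14*(126 + (-68/(1 + 27) - 79/60)) = 14*(126 + (-68/28 - 79*1/60)) = 14*(126 + (-68*1/28 - 79/60)) = 14*(126 + (-17/7 - 79/60)) = 14*(126 - 1573/420) = 14*(51347/420) = 51347/30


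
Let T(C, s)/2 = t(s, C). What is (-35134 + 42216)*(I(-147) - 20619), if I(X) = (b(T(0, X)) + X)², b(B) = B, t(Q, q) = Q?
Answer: 1231290684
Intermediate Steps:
T(C, s) = 2*s
I(X) = 9*X² (I(X) = (2*X + X)² = (3*X)² = 9*X²)
(-35134 + 42216)*(I(-147) - 20619) = (-35134 + 42216)*(9*(-147)² - 20619) = 7082*(9*21609 - 20619) = 7082*(194481 - 20619) = 7082*173862 = 1231290684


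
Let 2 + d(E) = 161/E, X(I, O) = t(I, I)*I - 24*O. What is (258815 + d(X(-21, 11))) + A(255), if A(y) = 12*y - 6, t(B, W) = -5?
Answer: 41636692/159 ≈ 2.6187e+5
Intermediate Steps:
X(I, O) = -24*O - 5*I (X(I, O) = -5*I - 24*O = -24*O - 5*I)
d(E) = -2 + 161/E
A(y) = -6 + 12*y
(258815 + d(X(-21, 11))) + A(255) = (258815 + (-2 + 161/(-24*11 - 5*(-21)))) + (-6 + 12*255) = (258815 + (-2 + 161/(-264 + 105))) + (-6 + 3060) = (258815 + (-2 + 161/(-159))) + 3054 = (258815 + (-2 + 161*(-1/159))) + 3054 = (258815 + (-2 - 161/159)) + 3054 = (258815 - 479/159) + 3054 = 41151106/159 + 3054 = 41636692/159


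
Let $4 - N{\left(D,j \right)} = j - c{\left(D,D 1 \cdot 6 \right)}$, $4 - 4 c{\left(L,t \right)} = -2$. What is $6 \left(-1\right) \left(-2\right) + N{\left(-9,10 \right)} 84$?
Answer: $-366$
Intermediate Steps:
$c{\left(L,t \right)} = \frac{3}{2}$ ($c{\left(L,t \right)} = 1 - - \frac{1}{2} = 1 + \frac{1}{2} = \frac{3}{2}$)
$N{\left(D,j \right)} = \frac{11}{2} - j$ ($N{\left(D,j \right)} = 4 - \left(j - \frac{3}{2}\right) = 4 - \left(- \frac{3}{2} + j\right) = \frac{11}{2} - j$)
$6 \left(-1\right) \left(-2\right) + N{\left(-9,10 \right)} 84 = 6 \left(-1\right) \left(-2\right) + \left(\frac{11}{2} - 10\right) 84 = \left(-6\right) \left(-2\right) + \left(\frac{11}{2} - 10\right) 84 = 12 - 378 = -366$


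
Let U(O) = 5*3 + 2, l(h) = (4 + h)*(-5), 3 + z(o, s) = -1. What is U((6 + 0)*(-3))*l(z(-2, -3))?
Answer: 0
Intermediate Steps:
z(o, s) = -4 (z(o, s) = -3 - 1 = -4)
l(h) = -20 - 5*h
U(O) = 17 (U(O) = 15 + 2 = 17)
U((6 + 0)*(-3))*l(z(-2, -3)) = 17*(-20 - 5*(-4)) = 17*(-20 + 20) = 17*0 = 0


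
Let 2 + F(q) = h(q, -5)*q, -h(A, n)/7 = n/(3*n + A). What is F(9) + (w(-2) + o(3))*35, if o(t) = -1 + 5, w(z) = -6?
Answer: -249/2 ≈ -124.50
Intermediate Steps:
o(t) = 4
h(A, n) = -7*n/(A + 3*n) (h(A, n) = -7*n/(3*n + A) = -7*n/(A + 3*n))
F(q) = -2 + 35*q/(-15 + q) (F(q) = -2 + (-7*(-5)/(q + 3*(-5)))*q = -2 + (-7*(-5)/(q - 15))*q = -2 + (-7*(-5)/(-15 + q))*q = -2 + (35/(-15 + q))*q = -2 + 35*q/(-15 + q))
F(9) + (w(-2) + o(3))*35 = 3*(10 + 11*9)/(-15 + 9) + (-6 + 4)*35 = 3*(10 + 99)/(-6) - 2*35 = 3*(-⅙)*109 - 70 = -109/2 - 70 = -249/2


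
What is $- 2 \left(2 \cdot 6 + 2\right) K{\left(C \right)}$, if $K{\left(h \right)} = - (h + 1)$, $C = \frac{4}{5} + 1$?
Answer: $\frac{392}{5} \approx 78.4$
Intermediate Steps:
$C = \frac{9}{5}$ ($C = 4 \cdot \frac{1}{5} + 1 = \frac{4}{5} + 1 = \frac{9}{5} \approx 1.8$)
$K{\left(h \right)} = -1 - h$ ($K{\left(h \right)} = - (1 + h) = -1 - h$)
$- 2 \left(2 \cdot 6 + 2\right) K{\left(C \right)} = - 2 \left(2 \cdot 6 + 2\right) \left(-1 - \frac{9}{5}\right) = - 2 \left(12 + 2\right) \left(-1 - \frac{9}{5}\right) = \left(-2\right) 14 \left(- \frac{14}{5}\right) = \left(-28\right) \left(- \frac{14}{5}\right) = \frac{392}{5}$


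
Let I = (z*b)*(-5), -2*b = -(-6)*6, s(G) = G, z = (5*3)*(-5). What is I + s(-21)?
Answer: -6771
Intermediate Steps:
z = -75 (z = 15*(-5) = -75)
b = -18 (b = -(-1)*(-3*6) = -(-1)*(-18) = -½*36 = -18)
I = -6750 (I = -75*(-18)*(-5) = 1350*(-5) = -6750)
I + s(-21) = -6750 - 21 = -6771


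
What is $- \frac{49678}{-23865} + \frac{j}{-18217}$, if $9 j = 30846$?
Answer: $\frac{823190816}{434748705} \approx 1.8935$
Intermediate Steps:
$j = \frac{10282}{3}$ ($j = \frac{1}{9} \cdot 30846 = \frac{10282}{3} \approx 3427.3$)
$- \frac{49678}{-23865} + \frac{j}{-18217} = - \frac{49678}{-23865} + \frac{10282}{3 \left(-18217\right)} = \left(-49678\right) \left(- \frac{1}{23865}\right) + \frac{10282}{3} \left(- \frac{1}{18217}\right) = \frac{49678}{23865} - \frac{10282}{54651} = \frac{823190816}{434748705}$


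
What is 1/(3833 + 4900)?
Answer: 1/8733 ≈ 0.00011451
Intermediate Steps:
1/(3833 + 4900) = 1/8733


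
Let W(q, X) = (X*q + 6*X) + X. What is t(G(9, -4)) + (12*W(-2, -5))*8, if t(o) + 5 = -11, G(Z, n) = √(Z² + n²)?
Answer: -2416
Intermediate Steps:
W(q, X) = 7*X + X*q (W(q, X) = (6*X + X*q) + X = 7*X + X*q)
t(o) = -16 (t(o) = -5 - 11 = -16)
t(G(9, -4)) + (12*W(-2, -5))*8 = -16 + (12*(-5*(7 - 2)))*8 = -16 + (12*(-5*5))*8 = -16 + (12*(-25))*8 = -16 - 300*8 = -16 - 2400 = -2416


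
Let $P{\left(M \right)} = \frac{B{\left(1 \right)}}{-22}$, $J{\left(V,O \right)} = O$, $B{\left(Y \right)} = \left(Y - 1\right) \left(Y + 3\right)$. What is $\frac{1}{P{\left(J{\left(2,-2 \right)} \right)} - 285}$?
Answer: $- \frac{1}{285} \approx -0.0035088$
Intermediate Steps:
$B{\left(Y \right)} = \left(-1 + Y\right) \left(3 + Y\right)$
$P{\left(M \right)} = 0$ ($P{\left(M \right)} = \frac{-3 + 1^{2} + 2 \cdot 1}{-22} = \left(-3 + 1 + 2\right) \left(- \frac{1}{22}\right) = 0 \left(- \frac{1}{22}\right) = 0$)
$\frac{1}{P{\left(J{\left(2,-2 \right)} \right)} - 285} = \frac{1}{0 - 285} = \frac{1}{-285} = - \frac{1}{285}$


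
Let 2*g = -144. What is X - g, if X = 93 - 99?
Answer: 66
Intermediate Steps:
g = -72 (g = (½)*(-144) = -72)
X = -6
X - g = -6 - 1*(-72) = -6 + 72 = 66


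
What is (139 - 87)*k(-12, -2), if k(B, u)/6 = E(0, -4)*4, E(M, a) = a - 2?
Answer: -7488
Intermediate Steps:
E(M, a) = -2 + a
k(B, u) = -144 (k(B, u) = 6*((-2 - 4)*4) = 6*(-6*4) = 6*(-24) = -144)
(139 - 87)*k(-12, -2) = (139 - 87)*(-144) = 52*(-144) = -7488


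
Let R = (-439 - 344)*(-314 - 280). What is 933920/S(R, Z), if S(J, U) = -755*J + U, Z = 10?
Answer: -5837/2194700 ≈ -0.0026596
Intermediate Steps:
R = 465102 (R = -783*(-594) = 465102)
S(J, U) = U - 755*J
933920/S(R, Z) = 933920/(10 - 755*465102) = 933920/(10 - 351152010) = 933920/(-351152000) = 933920*(-1/351152000) = -5837/2194700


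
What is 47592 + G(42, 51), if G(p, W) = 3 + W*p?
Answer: 49737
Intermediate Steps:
47592 + G(42, 51) = 47592 + (3 + 51*42) = 47592 + (3 + 2142) = 47592 + 2145 = 49737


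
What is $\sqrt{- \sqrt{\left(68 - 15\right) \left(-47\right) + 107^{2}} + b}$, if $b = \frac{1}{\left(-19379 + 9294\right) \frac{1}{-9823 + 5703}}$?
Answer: $\frac{\sqrt{1662008 - 4068289 \sqrt{8958}}}{2017} \approx 9.7076 i$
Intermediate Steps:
$b = \frac{824}{2017}$ ($b = \frac{1}{\left(-10085\right) \frac{1}{-4120}} = \frac{1}{\left(-10085\right) \left(- \frac{1}{4120}\right)} = \frac{1}{\frac{2017}{824}} = \frac{824}{2017} \approx 0.40853$)
$\sqrt{- \sqrt{\left(68 - 15\right) \left(-47\right) + 107^{2}} + b} = \sqrt{- \sqrt{\left(68 - 15\right) \left(-47\right) + 107^{2}} + \frac{824}{2017}} = \sqrt{- \sqrt{53 \left(-47\right) + 11449} + \frac{824}{2017}} = \sqrt{- \sqrt{-2491 + 11449} + \frac{824}{2017}} = \sqrt{- \sqrt{8958} + \frac{824}{2017}} = \sqrt{\frac{824}{2017} - \sqrt{8958}}$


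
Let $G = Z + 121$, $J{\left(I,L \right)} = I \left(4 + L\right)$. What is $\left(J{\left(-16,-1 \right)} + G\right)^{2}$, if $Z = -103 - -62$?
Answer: $1024$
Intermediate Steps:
$Z = -41$ ($Z = -103 + 62 = -41$)
$G = 80$ ($G = -41 + 121 = 80$)
$\left(J{\left(-16,-1 \right)} + G\right)^{2} = \left(- 16 \left(4 - 1\right) + 80\right)^{2} = \left(\left(-16\right) 3 + 80\right)^{2} = \left(-48 + 80\right)^{2} = 32^{2} = 1024$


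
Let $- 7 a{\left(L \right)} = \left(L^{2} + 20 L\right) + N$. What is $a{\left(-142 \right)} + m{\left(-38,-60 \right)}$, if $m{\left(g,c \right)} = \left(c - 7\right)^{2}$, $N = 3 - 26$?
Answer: $\frac{14122}{7} \approx 2017.4$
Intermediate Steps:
$N = -23$ ($N = 3 - 26 = -23$)
$m{\left(g,c \right)} = \left(-7 + c\right)^{2}$
$a{\left(L \right)} = \frac{23}{7} - \frac{20 L}{7} - \frac{L^{2}}{7}$ ($a{\left(L \right)} = - \frac{\left(L^{2} + 20 L\right) - 23}{7} = - \frac{-23 + L^{2} + 20 L}{7} = \frac{23}{7} - \frac{20 L}{7} - \frac{L^{2}}{7}$)
$a{\left(-142 \right)} + m{\left(-38,-60 \right)} = \left(\frac{23}{7} - - \frac{2840}{7} - \frac{\left(-142\right)^{2}}{7}\right) + \left(-7 - 60\right)^{2} = \left(\frac{23}{7} + \frac{2840}{7} - \frac{20164}{7}\right) + \left(-67\right)^{2} = \left(\frac{23}{7} + \frac{2840}{7} - \frac{20164}{7}\right) + 4489 = - \frac{17301}{7} + 4489 = \frac{14122}{7}$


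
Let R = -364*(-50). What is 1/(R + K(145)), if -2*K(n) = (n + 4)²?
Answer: 2/14199 ≈ 0.00014086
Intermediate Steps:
R = 18200
K(n) = -(4 + n)²/2 (K(n) = -(n + 4)²/2 = -(4 + n)²/2)
1/(R + K(145)) = 1/(18200 - (4 + 145)²/2) = 1/(18200 - ½*149²) = 1/(18200 - ½*22201) = 1/(18200 - 22201/2) = 1/(14199/2) = 2/14199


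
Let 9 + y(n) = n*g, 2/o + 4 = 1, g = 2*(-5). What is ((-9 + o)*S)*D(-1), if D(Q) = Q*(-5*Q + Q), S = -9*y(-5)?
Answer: -14268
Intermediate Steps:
g = -10
o = -⅔ (o = 2/(-4 + 1) = 2/(-3) = 2*(-⅓) = -⅔ ≈ -0.66667)
y(n) = -9 - 10*n (y(n) = -9 + n*(-10) = -9 - 10*n)
S = -369 (S = -9*(-9 - 10*(-5)) = -9*(-9 + 50) = -9*41 = -369)
D(Q) = -4*Q² (D(Q) = Q*(-4*Q) = -4*Q²)
((-9 + o)*S)*D(-1) = ((-9 - ⅔)*(-369))*(-4*(-1)²) = (-29/3*(-369))*(-4*1) = 3567*(-4) = -14268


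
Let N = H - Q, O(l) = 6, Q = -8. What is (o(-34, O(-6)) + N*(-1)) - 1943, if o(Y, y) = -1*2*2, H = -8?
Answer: -1947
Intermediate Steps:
o(Y, y) = -4 (o(Y, y) = -2*2 = -4)
N = 0 (N = -8 - 1*(-8) = -8 + 8 = 0)
(o(-34, O(-6)) + N*(-1)) - 1943 = (-4 + 0*(-1)) - 1943 = (-4 + 0) - 1943 = -4 - 1943 = -1947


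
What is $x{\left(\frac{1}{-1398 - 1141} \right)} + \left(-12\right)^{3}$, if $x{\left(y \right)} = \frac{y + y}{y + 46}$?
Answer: $- \frac{201818306}{116793} \approx -1728.0$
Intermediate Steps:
$x{\left(y \right)} = \frac{2 y}{46 + y}$
$x{\left(\frac{1}{-1398 - 1141} \right)} + \left(-12\right)^{3} = \frac{2}{\left(-1398 - 1141\right) \left(46 + \frac{1}{-1398 - 1141}\right)} + \left(-12\right)^{3} = \frac{2}{\left(-2539\right) \left(46 + \frac{1}{-2539}\right)} - 1728 = 2 \left(- \frac{1}{2539}\right) \frac{1}{46 - \frac{1}{2539}} - 1728 = 2 \left(- \frac{1}{2539}\right) \frac{1}{\frac{116793}{2539}} - 1728 = 2 \left(- \frac{1}{2539}\right) \frac{2539}{116793} - 1728 = - \frac{2}{116793} - 1728 = - \frac{201818306}{116793}$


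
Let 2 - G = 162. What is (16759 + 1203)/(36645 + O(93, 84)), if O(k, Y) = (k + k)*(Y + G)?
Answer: 17962/22509 ≈ 0.79799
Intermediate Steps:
G = -160 (G = 2 - 1*162 = 2 - 162 = -160)
O(k, Y) = 2*k*(-160 + Y) (O(k, Y) = (k + k)*(Y - 160) = (2*k)*(-160 + Y) = 2*k*(-160 + Y))
(16759 + 1203)/(36645 + O(93, 84)) = (16759 + 1203)/(36645 + 2*93*(-160 + 84)) = 17962/(36645 + 2*93*(-76)) = 17962/(36645 - 14136) = 17962/22509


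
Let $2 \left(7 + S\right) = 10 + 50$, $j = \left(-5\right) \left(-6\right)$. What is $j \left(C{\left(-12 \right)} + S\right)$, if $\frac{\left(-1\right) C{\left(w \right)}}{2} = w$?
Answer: $1410$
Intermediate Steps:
$C{\left(w \right)} = - 2 w$
$j = 30$
$S = 23$ ($S = -7 + \frac{10 + 50}{2} = -7 + \frac{1}{2} \cdot 60 = -7 + 30 = 23$)
$j \left(C{\left(-12 \right)} + S\right) = 30 \left(\left(-2\right) \left(-12\right) + 23\right) = 30 \left(24 + 23\right) = 30 \cdot 47 = 1410$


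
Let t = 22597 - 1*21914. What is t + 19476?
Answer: 20159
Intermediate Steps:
t = 683 (t = 22597 - 21914 = 683)
t + 19476 = 683 + 19476 = 20159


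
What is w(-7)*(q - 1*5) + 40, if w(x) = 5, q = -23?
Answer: -100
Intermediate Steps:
w(-7)*(q - 1*5) + 40 = 5*(-23 - 1*5) + 40 = 5*(-23 - 5) + 40 = 5*(-28) + 40 = -140 + 40 = -100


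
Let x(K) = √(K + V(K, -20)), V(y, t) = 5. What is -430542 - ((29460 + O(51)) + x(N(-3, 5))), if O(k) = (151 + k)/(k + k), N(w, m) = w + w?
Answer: -23460203/51 - I ≈ -4.6e+5 - 1.0*I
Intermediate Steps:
N(w, m) = 2*w
O(k) = (151 + k)/(2*k) (O(k) = (151 + k)/((2*k)) = (151 + k)*(1/(2*k)) = (151 + k)/(2*k))
x(K) = √(5 + K) (x(K) = √(K + 5) = √(5 + K))
-430542 - ((29460 + O(51)) + x(N(-3, 5))) = -430542 - ((29460 + (½)*(151 + 51)/51) + √(5 + 2*(-3))) = -430542 - ((29460 + (½)*(1/51)*202) + √(5 - 6)) = -430542 - ((29460 + 101/51) + √(-1)) = -430542 - (1502561/51 + I) = -430542 + (-1502561/51 - I) = -23460203/51 - I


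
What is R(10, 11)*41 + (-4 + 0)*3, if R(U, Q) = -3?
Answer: -135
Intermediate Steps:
R(10, 11)*41 + (-4 + 0)*3 = -3*41 + (-4 + 0)*3 = -123 - 4*3 = -123 - 12 = -135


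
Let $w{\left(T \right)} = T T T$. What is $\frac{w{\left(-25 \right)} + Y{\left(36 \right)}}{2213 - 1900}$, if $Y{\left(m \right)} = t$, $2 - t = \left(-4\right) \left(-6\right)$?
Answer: $- \frac{15647}{313} \approx -49.99$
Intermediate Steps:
$t = -22$ ($t = 2 - \left(-4\right) \left(-6\right) = 2 - 24 = -22$)
$Y{\left(m \right)} = -22$
$w{\left(T \right)} = T^{3}$ ($w{\left(T \right)} = T^{2} T = T^{3}$)
$\frac{w{\left(-25 \right)} + Y{\left(36 \right)}}{2213 - 1900} = \frac{\left(-25\right)^{3} - 22}{2213 - 1900} = \frac{-15625 - 22}{313} = \left(-15647\right) \frac{1}{313} = - \frac{15647}{313}$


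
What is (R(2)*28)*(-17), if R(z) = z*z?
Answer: -1904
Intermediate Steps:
R(z) = z**2
(R(2)*28)*(-17) = (2**2*28)*(-17) = (4*28)*(-17) = 112*(-17) = -1904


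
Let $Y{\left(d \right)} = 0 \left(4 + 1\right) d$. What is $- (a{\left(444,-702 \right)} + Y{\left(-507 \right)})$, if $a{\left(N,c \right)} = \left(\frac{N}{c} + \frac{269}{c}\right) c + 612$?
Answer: $-1325$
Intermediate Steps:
$a{\left(N,c \right)} = 612 + c \left(\frac{269}{c} + \frac{N}{c}\right)$ ($a{\left(N,c \right)} = \left(\frac{269}{c} + \frac{N}{c}\right) c + 612 = c \left(\frac{269}{c} + \frac{N}{c}\right) + 612 = 612 + c \left(\frac{269}{c} + \frac{N}{c}\right)$)
$Y{\left(d \right)} = 0$ ($Y{\left(d \right)} = 0 \cdot 5 d = 0 d = 0$)
$- (a{\left(444,-702 \right)} + Y{\left(-507 \right)}) = - (\left(881 + 444\right) + 0) = - (1325 + 0) = \left(-1\right) 1325 = -1325$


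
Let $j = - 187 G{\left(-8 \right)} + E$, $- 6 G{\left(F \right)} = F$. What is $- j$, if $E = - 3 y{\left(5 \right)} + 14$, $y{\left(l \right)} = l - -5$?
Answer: $\frac{796}{3} \approx 265.33$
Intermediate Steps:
$y{\left(l \right)} = 5 + l$ ($y{\left(l \right)} = l + 5 = 5 + l$)
$G{\left(F \right)} = - \frac{F}{6}$
$E = -16$ ($E = - 3 \left(5 + 5\right) + 14 = \left(-3\right) 10 + 14 = -30 + 14 = -16$)
$j = - \frac{796}{3}$ ($j = - 187 \left(\left(- \frac{1}{6}\right) \left(-8\right)\right) - 16 = \left(-187\right) \frac{4}{3} - 16 = - \frac{748}{3} - 16 = - \frac{796}{3} \approx -265.33$)
$- j = \left(-1\right) \left(- \frac{796}{3}\right) = \frac{796}{3}$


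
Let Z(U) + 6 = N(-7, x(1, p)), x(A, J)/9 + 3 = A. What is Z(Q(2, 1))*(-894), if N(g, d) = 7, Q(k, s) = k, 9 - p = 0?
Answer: -894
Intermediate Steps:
p = 9 (p = 9 - 1*0 = 9 + 0 = 9)
x(A, J) = -27 + 9*A
Z(U) = 1 (Z(U) = -6 + 7 = 1)
Z(Q(2, 1))*(-894) = 1*(-894) = -894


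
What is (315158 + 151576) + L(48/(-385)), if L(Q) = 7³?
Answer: 467077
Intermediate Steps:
L(Q) = 343
(315158 + 151576) + L(48/(-385)) = (315158 + 151576) + 343 = 466734 + 343 = 467077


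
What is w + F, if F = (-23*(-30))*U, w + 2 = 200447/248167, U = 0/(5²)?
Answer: -295887/248167 ≈ -1.1923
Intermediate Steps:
U = 0 (U = 0/25 = 0*(1/25) = 0)
w = -295887/248167 (w = -2 + 200447/248167 = -295887/248167 ≈ -1.1923)
F = 0 (F = -23*(-30)*0 = 690*0 = 0)
w + F = -295887/248167 + 0 = -295887/248167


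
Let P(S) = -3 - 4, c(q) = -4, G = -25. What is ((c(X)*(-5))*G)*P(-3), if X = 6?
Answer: 3500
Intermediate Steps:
P(S) = -7
((c(X)*(-5))*G)*P(-3) = (-4*(-5)*(-25))*(-7) = (20*(-25))*(-7) = -500*(-7) = 3500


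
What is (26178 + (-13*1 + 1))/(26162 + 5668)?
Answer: 4361/5305 ≈ 0.82205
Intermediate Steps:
(26178 + (-13*1 + 1))/(26162 + 5668) = (26178 + (-13 + 1))/31830 = (26178 - 12)*(1/31830) = 26166*(1/31830) = 4361/5305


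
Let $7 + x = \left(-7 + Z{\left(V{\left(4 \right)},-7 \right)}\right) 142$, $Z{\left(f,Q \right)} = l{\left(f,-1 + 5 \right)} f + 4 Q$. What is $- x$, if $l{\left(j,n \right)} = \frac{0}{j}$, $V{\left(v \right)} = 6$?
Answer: $4977$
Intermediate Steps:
$l{\left(j,n \right)} = 0$
$Z{\left(f,Q \right)} = 4 Q$ ($Z{\left(f,Q \right)} = 0 f + 4 Q = 0 + 4 Q = 4 Q$)
$x = -4977$ ($x = -7 + \left(-7 + 4 \left(-7\right)\right) 142 = -7 + \left(-7 - 28\right) 142 = -7 - 4970 = -4977$)
$- x = \left(-1\right) \left(-4977\right) = 4977$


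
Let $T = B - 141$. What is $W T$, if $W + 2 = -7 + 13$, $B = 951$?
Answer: $3240$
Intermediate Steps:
$T = 810$ ($T = 951 - 141 = 810$)
$W = 4$ ($W = -2 + \left(-7 + 13\right) = -2 + 6 = 4$)
$W T = 4 \cdot 810 = 3240$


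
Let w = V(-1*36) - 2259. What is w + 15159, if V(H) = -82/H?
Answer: 232241/18 ≈ 12902.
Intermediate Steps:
w = -40621/18 (w = -82/((-1*36)) - 2259 = -82/(-36) - 2259 = -82*(-1/36) - 2259 = 41/18 - 2259 = -40621/18 ≈ -2256.7)
w + 15159 = -40621/18 + 15159 = 232241/18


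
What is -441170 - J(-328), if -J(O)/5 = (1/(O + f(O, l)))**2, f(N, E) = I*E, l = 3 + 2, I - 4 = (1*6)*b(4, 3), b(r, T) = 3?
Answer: -20966163075/47524 ≈ -4.4117e+5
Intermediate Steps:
I = 22 (I = 4 + (1*6)*3 = 4 + 6*3 = 4 + 18 = 22)
l = 5
f(N, E) = 22*E
J(O) = -5/(110 + O)**2 (J(O) = -5/(O + 22*5)**2 = -5/(O + 110)**2 = -5/(110 + O)**2)
-441170 - J(-328) = -441170 - (-5)/(110 - 328)**2 = -441170 - (-5)/(-218)**2 = -441170 - (-5)/47524 = -441170 - 1*(-5/47524) = -441170 + 5/47524 = -20966163075/47524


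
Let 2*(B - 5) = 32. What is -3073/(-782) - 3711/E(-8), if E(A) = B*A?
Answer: 569711/21896 ≈ 26.019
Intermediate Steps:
B = 21 (B = 5 + (1/2)*32 = 5 + 16 = 21)
E(A) = 21*A
-3073/(-782) - 3711/E(-8) = -3073/(-782) - 3711/(21*(-8)) = -3073*(-1/782) - 3711/(-168) = 3073/782 - 3711*(-1/168) = 3073/782 + 1237/56 = 569711/21896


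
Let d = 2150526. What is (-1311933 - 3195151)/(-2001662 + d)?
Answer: -1126771/37216 ≈ -30.277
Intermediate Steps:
(-1311933 - 3195151)/(-2001662 + d) = (-1311933 - 3195151)/(-2001662 + 2150526) = -4507084/148864 = -4507084*1/148864 = -1126771/37216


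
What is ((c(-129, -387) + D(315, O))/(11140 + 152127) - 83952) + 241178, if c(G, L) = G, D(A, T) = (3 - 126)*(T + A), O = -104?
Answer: 25669791260/163267 ≈ 1.5723e+5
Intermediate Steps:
D(A, T) = -123*A - 123*T (D(A, T) = -123*(A + T) = -123*A - 123*T)
((c(-129, -387) + D(315, O))/(11140 + 152127) - 83952) + 241178 = ((-129 + (-123*315 - 123*(-104)))/(11140 + 152127) - 83952) + 241178 = ((-129 + (-38745 + 12792))/163267 - 83952) + 241178 = ((-129 - 25953)*(1/163267) - 83952) + 241178 = (-26082*1/163267 - 83952) + 241178 = (-26082/163267 - 83952) + 241178 = -13706617266/163267 + 241178 = 25669791260/163267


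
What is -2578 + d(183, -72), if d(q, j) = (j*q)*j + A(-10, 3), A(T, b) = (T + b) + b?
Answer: 946090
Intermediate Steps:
A(T, b) = T + 2*b
d(q, j) = -4 + q*j² (d(q, j) = (j*q)*j + (-10 + 2*3) = q*j² + (-10 + 6) = q*j² - 4 = -4 + q*j²)
-2578 + d(183, -72) = -2578 + (-4 + 183*(-72)²) = -2578 + (-4 + 183*5184) = -2578 + (-4 + 948672) = -2578 + 948668 = 946090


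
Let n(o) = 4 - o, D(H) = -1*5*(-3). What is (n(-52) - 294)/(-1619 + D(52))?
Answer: 119/802 ≈ 0.14838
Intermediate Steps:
D(H) = 15 (D(H) = -5*(-3) = 15)
(n(-52) - 294)/(-1619 + D(52)) = ((4 - 1*(-52)) - 294)/(-1619 + 15) = ((4 + 52) - 294)/(-1604) = (56 - 294)*(-1/1604) = -238*(-1/1604) = 119/802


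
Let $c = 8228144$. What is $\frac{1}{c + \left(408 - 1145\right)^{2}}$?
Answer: $\frac{1}{8771313} \approx 1.1401 \cdot 10^{-7}$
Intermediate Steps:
$\frac{1}{c + \left(408 - 1145\right)^{2}} = \frac{1}{8228144 + \left(408 - 1145\right)^{2}} = \frac{1}{8228144 + \left(-737\right)^{2}} = \frac{1}{8228144 + 543169} = \frac{1}{8771313}$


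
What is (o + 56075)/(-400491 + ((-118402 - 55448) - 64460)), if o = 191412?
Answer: -247487/638801 ≈ -0.38742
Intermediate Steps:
(o + 56075)/(-400491 + ((-118402 - 55448) - 64460)) = (191412 + 56075)/(-400491 + ((-118402 - 55448) - 64460)) = 247487/(-400491 + (-173850 - 64460)) = 247487/(-400491 - 238310) = 247487/(-638801) = 247487*(-1/638801) = -247487/638801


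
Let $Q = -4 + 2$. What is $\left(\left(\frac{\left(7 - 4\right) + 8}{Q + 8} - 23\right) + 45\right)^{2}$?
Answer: $\frac{20449}{36} \approx 568.03$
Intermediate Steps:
$Q = -2$
$\left(\left(\frac{\left(7 - 4\right) + 8}{Q + 8} - 23\right) + 45\right)^{2} = \left(\left(\frac{\left(7 - 4\right) + 8}{-2 + 8} - 23\right) + 45\right)^{2} = \left(\left(\frac{3 + 8}{6} - 23\right) + 45\right)^{2} = \left(\left(11 \cdot \frac{1}{6} - 23\right) + 45\right)^{2} = \left(\left(\frac{11}{6} - 23\right) + 45\right)^{2} = \left(- \frac{127}{6} + 45\right)^{2} = \left(\frac{143}{6}\right)^{2} = \frac{20449}{36}$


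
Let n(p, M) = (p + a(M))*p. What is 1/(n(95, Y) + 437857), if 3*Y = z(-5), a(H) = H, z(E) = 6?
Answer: 1/447072 ≈ 2.2368e-6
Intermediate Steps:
Y = 2 (Y = (⅓)*6 = 2)
n(p, M) = p*(M + p) (n(p, M) = (p + M)*p = (M + p)*p = p*(M + p))
1/(n(95, Y) + 437857) = 1/(95*(2 + 95) + 437857) = 1/(95*97 + 437857) = 1/(9215 + 437857) = 1/447072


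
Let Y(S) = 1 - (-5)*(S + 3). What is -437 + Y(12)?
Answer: -361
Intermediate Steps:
Y(S) = 16 + 5*S (Y(S) = 1 - (-5)*(3 + S) = 1 - (-15 - 5*S) = 1 + (15 + 5*S) = 16 + 5*S)
-437 + Y(12) = -437 + (16 + 5*12) = -437 + (16 + 60) = -437 + 76 = -361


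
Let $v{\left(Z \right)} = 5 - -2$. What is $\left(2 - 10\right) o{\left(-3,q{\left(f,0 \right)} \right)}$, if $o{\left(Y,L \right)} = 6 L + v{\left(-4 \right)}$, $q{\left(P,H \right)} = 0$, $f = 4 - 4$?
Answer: $-56$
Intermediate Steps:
$f = 0$
$v{\left(Z \right)} = 7$ ($v{\left(Z \right)} = 5 + 2 = 7$)
$o{\left(Y,L \right)} = 7 + 6 L$ ($o{\left(Y,L \right)} = 6 L + 7 = 7 + 6 L$)
$\left(2 - 10\right) o{\left(-3,q{\left(f,0 \right)} \right)} = \left(2 - 10\right) \left(7 + 6 \cdot 0\right) = - 8 \left(7 + 0\right) = \left(-8\right) 7 = -56$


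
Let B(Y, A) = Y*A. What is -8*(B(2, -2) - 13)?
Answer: 136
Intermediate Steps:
B(Y, A) = A*Y
-8*(B(2, -2) - 13) = -8*(-2*2 - 13) = -8*(-4 - 13) = -8*(-17) = 136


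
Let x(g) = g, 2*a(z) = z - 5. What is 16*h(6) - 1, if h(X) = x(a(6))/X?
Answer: ⅓ ≈ 0.33333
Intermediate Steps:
a(z) = -5/2 + z/2 (a(z) = (z - 5)/2 = (-5 + z)/2 = -5/2 + z/2)
h(X) = 1/(2*X) (h(X) = (-5/2 + (½)*6)/X = (-5/2 + 3)/X = 1/(2*X))
16*h(6) - 1 = 16*((½)/6) - 1 = 16*((½)*(⅙)) - 1 = 16*(1/12) - 1 = 4/3 - 1 = ⅓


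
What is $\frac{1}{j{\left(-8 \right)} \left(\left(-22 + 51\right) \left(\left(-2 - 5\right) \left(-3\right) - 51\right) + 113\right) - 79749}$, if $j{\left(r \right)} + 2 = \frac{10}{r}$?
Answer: $- \frac{4}{309155} \approx -1.2938 \cdot 10^{-5}$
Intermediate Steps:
$j{\left(r \right)} = -2 + \frac{10}{r}$
$\frac{1}{j{\left(-8 \right)} \left(\left(-22 + 51\right) \left(\left(-2 - 5\right) \left(-3\right) - 51\right) + 113\right) - 79749} = \frac{1}{\left(-2 + \frac{10}{-8}\right) \left(\left(-22 + 51\right) \left(\left(-2 - 5\right) \left(-3\right) - 51\right) + 113\right) - 79749} = \frac{1}{\left(-2 + 10 \left(- \frac{1}{8}\right)\right) \left(29 \left(\left(-7\right) \left(-3\right) - 51\right) + 113\right) - 79749} = \frac{1}{\left(-2 - \frac{5}{4}\right) \left(29 \left(21 - 51\right) + 113\right) - 79749} = \frac{1}{- \frac{13 \left(29 \left(-30\right) + 113\right)}{4} - 79749} = \frac{1}{- \frac{13 \left(-870 + 113\right)}{4} - 79749} = \frac{1}{\left(- \frac{13}{4}\right) \left(-757\right) - 79749} = \frac{1}{\frac{9841}{4} - 79749} = \frac{1}{- \frac{309155}{4}} = - \frac{4}{309155}$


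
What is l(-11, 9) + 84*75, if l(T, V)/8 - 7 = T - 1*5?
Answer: 6228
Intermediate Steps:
l(T, V) = 16 + 8*T (l(T, V) = 56 + 8*(T - 1*5) = 56 + 8*(T - 5) = 56 + 8*(-5 + T) = 56 + (-40 + 8*T) = 16 + 8*T)
l(-11, 9) + 84*75 = (16 + 8*(-11)) + 84*75 = (16 - 88) + 6300 = -72 + 6300 = 6228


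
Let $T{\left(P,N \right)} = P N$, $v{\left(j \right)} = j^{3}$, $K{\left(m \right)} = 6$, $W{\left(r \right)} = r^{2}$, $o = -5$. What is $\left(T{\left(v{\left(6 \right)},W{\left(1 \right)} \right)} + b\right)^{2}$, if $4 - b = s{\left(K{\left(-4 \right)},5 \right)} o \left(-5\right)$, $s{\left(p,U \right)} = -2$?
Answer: $72900$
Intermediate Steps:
$T{\left(P,N \right)} = N P$
$b = 54$ ($b = 4 - \left(-2\right) \left(-5\right) \left(-5\right) = 4 - 10 \left(-5\right) = 4 - -50 = 4 + 50 = 54$)
$\left(T{\left(v{\left(6 \right)},W{\left(1 \right)} \right)} + b\right)^{2} = \left(1^{2} \cdot 6^{3} + 54\right)^{2} = \left(1 \cdot 216 + 54\right)^{2} = \left(216 + 54\right)^{2} = 270^{2} = 72900$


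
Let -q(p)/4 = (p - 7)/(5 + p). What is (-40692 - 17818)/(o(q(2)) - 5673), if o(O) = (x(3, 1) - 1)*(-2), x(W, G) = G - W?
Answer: 58510/5667 ≈ 10.325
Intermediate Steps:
q(p) = -4*(-7 + p)/(5 + p) (q(p) = -4*(p - 7)/(5 + p) = -4*(-7 + p)/(5 + p))
o(O) = 6 (o(O) = ((1 - 1*3) - 1)*(-2) = ((1 - 3) - 1)*(-2) = (-2 - 1)*(-2) = -3*(-2) = 6)
(-40692 - 17818)/(o(q(2)) - 5673) = (-40692 - 17818)/(6 - 5673) = -58510/(-5667) = -58510*(-1/5667) = 58510/5667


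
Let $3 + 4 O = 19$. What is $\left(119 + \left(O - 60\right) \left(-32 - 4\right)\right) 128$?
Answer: $273280$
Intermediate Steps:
$O = 4$ ($O = - \frac{3}{4} + \frac{1}{4} \cdot 19 = - \frac{3}{4} + \frac{19}{4} = 4$)
$\left(119 + \left(O - 60\right) \left(-32 - 4\right)\right) 128 = \left(119 + \left(4 - 60\right) \left(-32 - 4\right)\right) 128 = \left(119 - -2016\right) 128 = \left(119 + 2016\right) 128 = 2135 \cdot 128 = 273280$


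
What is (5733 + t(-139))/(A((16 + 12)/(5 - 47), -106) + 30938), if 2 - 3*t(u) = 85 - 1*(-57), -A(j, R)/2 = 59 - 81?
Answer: 2437/13278 ≈ 0.18354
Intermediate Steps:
A(j, R) = 44 (A(j, R) = -2*(59 - 81) = -2*(-22) = 44)
t(u) = -140/3 (t(u) = ⅔ - (85 - 1*(-57))/3 = ⅔ - (85 + 57)/3 = ⅔ - ⅓*142 = ⅔ - 142/3 = -140/3)
(5733 + t(-139))/(A((16 + 12)/(5 - 47), -106) + 30938) = (5733 - 140/3)/(44 + 30938) = (17059/3)/30982 = (17059/3)*(1/30982) = 2437/13278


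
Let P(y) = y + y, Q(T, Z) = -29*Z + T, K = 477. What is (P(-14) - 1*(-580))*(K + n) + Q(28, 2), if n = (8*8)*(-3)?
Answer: 157290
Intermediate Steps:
n = -192 (n = 64*(-3) = -192)
Q(T, Z) = T - 29*Z
P(y) = 2*y
(P(-14) - 1*(-580))*(K + n) + Q(28, 2) = (2*(-14) - 1*(-580))*(477 - 192) + (28 - 29*2) = (-28 + 580)*285 + (28 - 58) = 552*285 - 30 = 157320 - 30 = 157290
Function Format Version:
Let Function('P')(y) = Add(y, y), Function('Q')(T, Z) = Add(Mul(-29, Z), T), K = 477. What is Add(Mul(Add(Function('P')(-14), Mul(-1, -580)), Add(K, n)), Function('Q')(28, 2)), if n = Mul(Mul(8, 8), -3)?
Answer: 157290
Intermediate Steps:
n = -192 (n = Mul(64, -3) = -192)
Function('Q')(T, Z) = Add(T, Mul(-29, Z))
Function('P')(y) = Mul(2, y)
Add(Mul(Add(Function('P')(-14), Mul(-1, -580)), Add(K, n)), Function('Q')(28, 2)) = Add(Mul(Add(Mul(2, -14), Mul(-1, -580)), Add(477, -192)), Add(28, Mul(-29, 2))) = Add(Mul(Add(-28, 580), 285), Add(28, -58)) = Add(Mul(552, 285), -30) = Add(157320, -30) = 157290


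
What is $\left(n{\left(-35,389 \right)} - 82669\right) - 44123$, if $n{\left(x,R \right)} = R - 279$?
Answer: $-126682$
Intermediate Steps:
$n{\left(x,R \right)} = -279 + R$
$\left(n{\left(-35,389 \right)} - 82669\right) - 44123 = \left(\left(-279 + 389\right) - 82669\right) - 44123 = \left(110 - 82669\right) - 44123 = -82559 - 44123 = -126682$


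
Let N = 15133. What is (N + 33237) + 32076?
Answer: 80446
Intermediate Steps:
(N + 33237) + 32076 = (15133 + 33237) + 32076 = 48370 + 32076 = 80446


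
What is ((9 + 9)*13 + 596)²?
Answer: 688900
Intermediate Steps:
((9 + 9)*13 + 596)² = (18*13 + 596)² = (234 + 596)² = 830² = 688900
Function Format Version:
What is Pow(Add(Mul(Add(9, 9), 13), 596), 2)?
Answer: 688900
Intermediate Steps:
Pow(Add(Mul(Add(9, 9), 13), 596), 2) = Pow(Add(Mul(18, 13), 596), 2) = Pow(Add(234, 596), 2) = Pow(830, 2) = 688900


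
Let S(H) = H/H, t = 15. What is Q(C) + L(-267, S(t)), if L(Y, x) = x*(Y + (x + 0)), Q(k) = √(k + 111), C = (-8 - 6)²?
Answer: -266 + √307 ≈ -248.48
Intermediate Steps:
C = 196 (C = (-14)² = 196)
S(H) = 1
Q(k) = √(111 + k)
L(Y, x) = x*(Y + x)
Q(C) + L(-267, S(t)) = √(111 + 196) + 1*(-267 + 1) = √307 + 1*(-266) = √307 - 266 = -266 + √307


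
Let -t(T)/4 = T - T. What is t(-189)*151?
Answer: 0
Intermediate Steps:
t(T) = 0 (t(T) = -4*(T - T) = -4*0 = 0)
t(-189)*151 = 0*151 = 0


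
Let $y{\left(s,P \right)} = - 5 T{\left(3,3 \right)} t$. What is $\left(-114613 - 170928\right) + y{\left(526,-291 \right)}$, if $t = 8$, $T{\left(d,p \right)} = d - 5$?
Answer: $-285461$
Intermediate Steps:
$T{\left(d,p \right)} = -5 + d$ ($T{\left(d,p \right)} = d - 5 = -5 + d$)
$y{\left(s,P \right)} = 80$ ($y{\left(s,P \right)} = - 5 \left(-5 + 3\right) 8 = \left(-5\right) \left(-2\right) 8 = 10 \cdot 8 = 80$)
$\left(-114613 - 170928\right) + y{\left(526,-291 \right)} = \left(-114613 - 170928\right) + 80 = -285541 + 80 = -285461$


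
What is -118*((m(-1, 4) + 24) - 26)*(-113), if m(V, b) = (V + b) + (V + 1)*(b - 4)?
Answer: 13334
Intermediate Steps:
m(V, b) = V + b + (1 + V)*(-4 + b) (m(V, b) = (V + b) + (1 + V)*(-4 + b) = V + b + (1 + V)*(-4 + b))
-118*((m(-1, 4) + 24) - 26)*(-113) = -118*(((-4 - 3*(-1) + 2*4 - 1*4) + 24) - 26)*(-113) = -118*(((-4 + 3 + 8 - 4) + 24) - 26)*(-113) = -118*((3 + 24) - 26)*(-113) = -118*(27 - 26)*(-113) = -118*1*(-113) = -118*(-113) = 13334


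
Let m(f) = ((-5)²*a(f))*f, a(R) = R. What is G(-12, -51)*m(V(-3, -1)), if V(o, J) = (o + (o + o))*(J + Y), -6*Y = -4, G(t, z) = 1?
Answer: 225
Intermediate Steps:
Y = ⅔ (Y = -⅙*(-4) = ⅔ ≈ 0.66667)
V(o, J) = 3*o*(⅔ + J) (V(o, J) = (o + (o + o))*(J + ⅔) = (o + 2*o)*(⅔ + J) = (3*o)*(⅔ + J) = 3*o*(⅔ + J))
m(f) = 25*f² (m(f) = ((-5)²*f)*f = (25*f)*f = 25*f²)
G(-12, -51)*m(V(-3, -1)) = 1*(25*(-3*(2 + 3*(-1)))²) = 1*(25*(-3*(2 - 3))²) = 1*(25*(-3*(-1))²) = 1*(25*3²) = 1*(25*9) = 1*225 = 225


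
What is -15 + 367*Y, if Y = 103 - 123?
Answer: -7355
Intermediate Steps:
Y = -20
-15 + 367*Y = -15 + 367*(-20) = -15 - 7340 = -7355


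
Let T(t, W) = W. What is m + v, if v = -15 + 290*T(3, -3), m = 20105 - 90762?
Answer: -71542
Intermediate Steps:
m = -70657
v = -885 (v = -15 + 290*(-3) = -15 - 870 = -885)
m + v = -70657 - 885 = -71542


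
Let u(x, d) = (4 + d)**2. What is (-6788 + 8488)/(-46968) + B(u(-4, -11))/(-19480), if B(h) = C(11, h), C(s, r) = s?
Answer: -4204081/114367080 ≈ -0.036760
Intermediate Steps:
B(h) = 11
(-6788 + 8488)/(-46968) + B(u(-4, -11))/(-19480) = (-6788 + 8488)/(-46968) + 11/(-19480) = 1700*(-1/46968) + 11*(-1/19480) = -425/11742 - 11/19480 = -4204081/114367080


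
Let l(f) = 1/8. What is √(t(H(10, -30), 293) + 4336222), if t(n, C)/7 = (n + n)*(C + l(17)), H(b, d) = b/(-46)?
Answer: √9173558027/46 ≈ 2082.1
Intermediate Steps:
H(b, d) = -b/46 (H(b, d) = b*(-1/46) = -b/46)
l(f) = ⅛
t(n, C) = 14*n*(⅛ + C) (t(n, C) = 7*((n + n)*(C + ⅛)) = 7*((2*n)*(⅛ + C)) = 7*(2*n*(⅛ + C)) = 14*n*(⅛ + C))
√(t(H(10, -30), 293) + 4336222) = √(7*(-1/46*10)*(1 + 8*293)/4 + 4336222) = √((7/4)*(-5/23)*(1 + 2344) + 4336222) = √((7/4)*(-5/23)*2345 + 4336222) = √(-82075/92 + 4336222) = √(398850349/92) = √9173558027/46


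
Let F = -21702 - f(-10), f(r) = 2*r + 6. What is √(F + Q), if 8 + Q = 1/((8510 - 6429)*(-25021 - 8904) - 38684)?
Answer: I*√108252854401056278785/70636609 ≈ 147.3*I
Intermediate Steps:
f(r) = 6 + 2*r
F = -21688 (F = -21702 - (6 + 2*(-10)) = -21702 - (6 - 20) = -21702 - 1*(-14) = -21702 + 14 = -21688)
Q = -565092873/70636609 (Q = -8 + 1/((8510 - 6429)*(-25021 - 8904) - 38684) = -8 + 1/(2081*(-33925) - 38684) = -8 + 1/(-70597925 - 38684) = -8 + 1/(-70636609) = -8 - 1/70636609 = -565092873/70636609 ≈ -8.0000)
√(F + Q) = √(-21688 - 565092873/70636609) = √(-1532531868865/70636609) = I*√108252854401056278785/70636609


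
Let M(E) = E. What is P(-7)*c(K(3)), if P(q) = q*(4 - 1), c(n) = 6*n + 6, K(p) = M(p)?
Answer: -504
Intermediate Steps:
K(p) = p
c(n) = 6 + 6*n
P(q) = 3*q (P(q) = q*3 = 3*q)
P(-7)*c(K(3)) = (3*(-7))*(6 + 6*3) = -21*(6 + 18) = -21*24 = -504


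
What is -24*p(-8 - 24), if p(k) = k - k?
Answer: 0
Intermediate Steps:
p(k) = 0
-24*p(-8 - 24) = -24*0 = 0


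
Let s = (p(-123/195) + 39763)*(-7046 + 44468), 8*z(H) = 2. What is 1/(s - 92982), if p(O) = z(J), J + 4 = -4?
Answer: 2/2975854719 ≈ 6.7208e-10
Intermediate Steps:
J = -8 (J = -4 - 4 = -8)
z(H) = ¼ (z(H) = (⅛)*2 = ¼)
p(O) = ¼
s = 2976040683/2 (s = (¼ + 39763)*(-7046 + 44468) = (159053/4)*37422 = 2976040683/2 ≈ 1.4880e+9)
1/(s - 92982) = 1/(2976040683/2 - 92982) = 1/(2975854719/2) = 2/2975854719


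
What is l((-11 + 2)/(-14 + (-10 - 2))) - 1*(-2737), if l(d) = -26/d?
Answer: 23957/9 ≈ 2661.9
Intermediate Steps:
l((-11 + 2)/(-14 + (-10 - 2))) - 1*(-2737) = -26*(-14 + (-10 - 2))/(-11 + 2) - 1*(-2737) = -26/((-9/(-14 - 12))) + 2737 = -26/((-9/(-26))) + 2737 = -26/((-9*(-1/26))) + 2737 = -26/9/26 + 2737 = -26*26/9 + 2737 = -676/9 + 2737 = 23957/9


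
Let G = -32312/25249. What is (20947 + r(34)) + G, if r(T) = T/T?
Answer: 75554820/3607 ≈ 20947.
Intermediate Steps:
r(T) = 1
G = -4616/3607 (G = -32312*1/25249 = -4616/3607 ≈ -1.2797)
(20947 + r(34)) + G = (20947 + 1) - 4616/3607 = 20948 - 4616/3607 = 75554820/3607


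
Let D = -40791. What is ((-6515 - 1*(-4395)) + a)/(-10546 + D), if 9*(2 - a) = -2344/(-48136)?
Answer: 114696347/2780052561 ≈ 0.041257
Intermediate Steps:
a = 108013/54153 (a = 2 - (-2344)/(9*(-48136)) = 2 - (-2344)*(-1)/(9*48136) = 2 - ⅑*293/6017 = 2 - 293/54153 = 108013/54153 ≈ 1.9946)
((-6515 - 1*(-4395)) + a)/(-10546 + D) = ((-6515 - 1*(-4395)) + 108013/54153)/(-10546 - 40791) = ((-6515 + 4395) + 108013/54153)/(-51337) = (-2120 + 108013/54153)*(-1/51337) = -114696347/54153*(-1/51337) = 114696347/2780052561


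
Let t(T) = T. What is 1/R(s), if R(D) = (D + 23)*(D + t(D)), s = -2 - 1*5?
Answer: -1/224 ≈ -0.0044643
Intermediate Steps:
s = -7 (s = -2 - 5 = -7)
R(D) = 2*D*(23 + D) (R(D) = (D + 23)*(D + D) = (23 + D)*(2*D) = 2*D*(23 + D))
1/R(s) = 1/(2*(-7)*(23 - 7)) = 1/(2*(-7)*16) = 1/(-224) = -1/224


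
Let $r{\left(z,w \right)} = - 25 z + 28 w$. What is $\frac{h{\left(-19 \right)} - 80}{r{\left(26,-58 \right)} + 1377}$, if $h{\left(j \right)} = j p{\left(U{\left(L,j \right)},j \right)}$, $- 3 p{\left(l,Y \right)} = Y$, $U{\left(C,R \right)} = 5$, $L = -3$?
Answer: $\frac{601}{2691} \approx 0.22334$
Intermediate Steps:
$p{\left(l,Y \right)} = - \frac{Y}{3}$
$h{\left(j \right)} = - \frac{j^{2}}{3}$ ($h{\left(j \right)} = j \left(- \frac{j}{3}\right) = - \frac{j^{2}}{3}$)
$\frac{h{\left(-19 \right)} - 80}{r{\left(26,-58 \right)} + 1377} = \frac{- \frac{\left(-19\right)^{2}}{3} - 80}{\left(\left(-25\right) 26 + 28 \left(-58\right)\right) + 1377} = \frac{\left(- \frac{1}{3}\right) 361 - 80}{\left(-650 - 1624\right) + 1377} = \frac{- \frac{361}{3} - 80}{-2274 + 1377} = - \frac{601}{3 \left(-897\right)} = \left(- \frac{601}{3}\right) \left(- \frac{1}{897}\right) = \frac{601}{2691}$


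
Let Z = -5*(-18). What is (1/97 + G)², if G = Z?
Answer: 76230361/9409 ≈ 8101.9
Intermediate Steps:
Z = 90
G = 90
(1/97 + G)² = (1/97 + 90)² = (8731/97)² = 76230361/9409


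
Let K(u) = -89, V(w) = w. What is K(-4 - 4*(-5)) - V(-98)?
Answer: 9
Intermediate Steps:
K(-4 - 4*(-5)) - V(-98) = -89 - 1*(-98) = -89 + 98 = 9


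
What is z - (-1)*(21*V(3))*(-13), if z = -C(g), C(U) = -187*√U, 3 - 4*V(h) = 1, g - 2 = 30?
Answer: -273/2 + 748*√2 ≈ 921.33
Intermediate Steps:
g = 32 (g = 2 + 30 = 32)
V(h) = ½ (V(h) = ¾ - ¼*1 = ¾ - ¼ = ½)
z = 748*√2 (z = -(-187)*√32 = -(-187)*4*√2 = -(-748)*√2 = 748*√2 ≈ 1057.8)
z - (-1)*(21*V(3))*(-13) = 748*√2 - (-1)*(21*(½))*(-13) = 748*√2 - (-1)*(21/2)*(-13) = 748*√2 - (-1)*(-273)/2 = 748*√2 - 1*273/2 = 748*√2 - 273/2 = -273/2 + 748*√2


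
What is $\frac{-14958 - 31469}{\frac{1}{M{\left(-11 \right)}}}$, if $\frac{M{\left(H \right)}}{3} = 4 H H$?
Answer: $-67412004$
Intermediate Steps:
$M{\left(H \right)} = 12 H^{2}$ ($M{\left(H \right)} = 3 \cdot 4 H H = 3 \cdot 4 H^{2} = 12 H^{2}$)
$\frac{-14958 - 31469}{\frac{1}{M{\left(-11 \right)}}} = \frac{-14958 - 31469}{\frac{1}{12 \left(-11\right)^{2}}} = \frac{-14958 - 31469}{\frac{1}{12 \cdot 121}} = - \frac{46427}{\frac{1}{1452}} = - 46427 \frac{1}{\frac{1}{1452}} = \left(-46427\right) 1452 = -67412004$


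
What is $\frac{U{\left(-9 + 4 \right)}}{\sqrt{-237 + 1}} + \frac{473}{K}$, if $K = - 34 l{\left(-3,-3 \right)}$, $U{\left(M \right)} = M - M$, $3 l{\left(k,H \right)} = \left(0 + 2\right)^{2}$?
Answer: $- \frac{1419}{136} \approx -10.434$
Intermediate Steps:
$l{\left(k,H \right)} = \frac{4}{3}$ ($l{\left(k,H \right)} = \frac{\left(0 + 2\right)^{2}}{3} = \frac{2^{2}}{3} = \frac{1}{3} \cdot 4 = \frac{4}{3}$)
$U{\left(M \right)} = 0$
$K = - \frac{136}{3}$ ($K = \left(-34\right) \frac{4}{3} = - \frac{136}{3} \approx -45.333$)
$\frac{U{\left(-9 + 4 \right)}}{\sqrt{-237 + 1}} + \frac{473}{K} = \frac{0}{\sqrt{-237 + 1}} + \frac{473}{- \frac{136}{3}} = \frac{0}{\sqrt{-236}} + 473 \left(- \frac{3}{136}\right) = \frac{0}{2 i \sqrt{59}} - \frac{1419}{136} = 0 \left(- \frac{i \sqrt{59}}{118}\right) - \frac{1419}{136} = 0 - \frac{1419}{136} = - \frac{1419}{136}$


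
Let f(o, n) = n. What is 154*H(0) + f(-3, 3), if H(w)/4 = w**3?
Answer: 3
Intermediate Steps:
H(w) = 4*w**3
154*H(0) + f(-3, 3) = 154*(4*0**3) + 3 = 154*(4*0) + 3 = 154*0 + 3 = 0 + 3 = 3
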